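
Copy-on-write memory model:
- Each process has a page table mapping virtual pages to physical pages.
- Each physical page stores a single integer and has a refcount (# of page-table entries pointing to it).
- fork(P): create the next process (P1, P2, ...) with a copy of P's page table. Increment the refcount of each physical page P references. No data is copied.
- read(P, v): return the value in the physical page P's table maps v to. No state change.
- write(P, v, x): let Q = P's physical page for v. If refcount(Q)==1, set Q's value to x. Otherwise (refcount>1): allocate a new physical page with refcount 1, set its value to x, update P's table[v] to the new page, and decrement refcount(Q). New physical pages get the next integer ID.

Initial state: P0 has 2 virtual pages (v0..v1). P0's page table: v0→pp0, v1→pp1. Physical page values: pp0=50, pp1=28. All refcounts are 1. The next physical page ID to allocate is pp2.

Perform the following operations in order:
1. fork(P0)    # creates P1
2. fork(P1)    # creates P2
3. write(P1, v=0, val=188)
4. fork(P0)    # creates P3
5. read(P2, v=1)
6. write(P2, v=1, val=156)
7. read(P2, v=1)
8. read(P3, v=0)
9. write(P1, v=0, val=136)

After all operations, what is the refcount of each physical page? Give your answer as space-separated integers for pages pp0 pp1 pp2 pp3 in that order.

Op 1: fork(P0) -> P1. 2 ppages; refcounts: pp0:2 pp1:2
Op 2: fork(P1) -> P2. 2 ppages; refcounts: pp0:3 pp1:3
Op 3: write(P1, v0, 188). refcount(pp0)=3>1 -> COPY to pp2. 3 ppages; refcounts: pp0:2 pp1:3 pp2:1
Op 4: fork(P0) -> P3. 3 ppages; refcounts: pp0:3 pp1:4 pp2:1
Op 5: read(P2, v1) -> 28. No state change.
Op 6: write(P2, v1, 156). refcount(pp1)=4>1 -> COPY to pp3. 4 ppages; refcounts: pp0:3 pp1:3 pp2:1 pp3:1
Op 7: read(P2, v1) -> 156. No state change.
Op 8: read(P3, v0) -> 50. No state change.
Op 9: write(P1, v0, 136). refcount(pp2)=1 -> write in place. 4 ppages; refcounts: pp0:3 pp1:3 pp2:1 pp3:1

Answer: 3 3 1 1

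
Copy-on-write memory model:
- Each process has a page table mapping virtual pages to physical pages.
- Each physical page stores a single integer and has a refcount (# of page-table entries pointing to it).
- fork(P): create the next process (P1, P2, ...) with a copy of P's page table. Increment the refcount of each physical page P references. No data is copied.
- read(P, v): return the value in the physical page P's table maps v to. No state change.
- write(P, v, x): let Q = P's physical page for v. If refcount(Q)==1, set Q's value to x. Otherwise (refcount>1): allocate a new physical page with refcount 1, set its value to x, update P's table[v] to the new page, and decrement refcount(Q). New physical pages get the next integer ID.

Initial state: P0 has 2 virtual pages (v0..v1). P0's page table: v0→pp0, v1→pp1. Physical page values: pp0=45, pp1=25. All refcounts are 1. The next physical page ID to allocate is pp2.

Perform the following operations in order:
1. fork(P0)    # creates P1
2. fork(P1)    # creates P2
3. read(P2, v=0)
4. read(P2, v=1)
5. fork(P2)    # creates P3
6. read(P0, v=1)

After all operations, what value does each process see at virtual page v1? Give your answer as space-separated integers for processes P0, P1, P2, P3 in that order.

Answer: 25 25 25 25

Derivation:
Op 1: fork(P0) -> P1. 2 ppages; refcounts: pp0:2 pp1:2
Op 2: fork(P1) -> P2. 2 ppages; refcounts: pp0:3 pp1:3
Op 3: read(P2, v0) -> 45. No state change.
Op 4: read(P2, v1) -> 25. No state change.
Op 5: fork(P2) -> P3. 2 ppages; refcounts: pp0:4 pp1:4
Op 6: read(P0, v1) -> 25. No state change.
P0: v1 -> pp1 = 25
P1: v1 -> pp1 = 25
P2: v1 -> pp1 = 25
P3: v1 -> pp1 = 25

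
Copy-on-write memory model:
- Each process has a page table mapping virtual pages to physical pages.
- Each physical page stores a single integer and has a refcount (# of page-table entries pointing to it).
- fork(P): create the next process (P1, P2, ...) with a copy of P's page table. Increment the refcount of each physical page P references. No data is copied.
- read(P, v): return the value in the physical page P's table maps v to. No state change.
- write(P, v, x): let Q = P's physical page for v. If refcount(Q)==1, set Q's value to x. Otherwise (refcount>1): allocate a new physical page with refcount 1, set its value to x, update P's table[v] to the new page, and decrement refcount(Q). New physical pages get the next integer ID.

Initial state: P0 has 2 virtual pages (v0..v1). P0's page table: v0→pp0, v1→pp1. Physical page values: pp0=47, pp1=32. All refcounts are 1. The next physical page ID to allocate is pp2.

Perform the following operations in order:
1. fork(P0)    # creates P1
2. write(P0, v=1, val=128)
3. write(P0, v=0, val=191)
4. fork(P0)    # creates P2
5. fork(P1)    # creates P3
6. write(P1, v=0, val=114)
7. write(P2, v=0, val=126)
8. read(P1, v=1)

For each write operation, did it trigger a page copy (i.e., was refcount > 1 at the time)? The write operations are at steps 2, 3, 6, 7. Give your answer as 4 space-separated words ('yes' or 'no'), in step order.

Op 1: fork(P0) -> P1. 2 ppages; refcounts: pp0:2 pp1:2
Op 2: write(P0, v1, 128). refcount(pp1)=2>1 -> COPY to pp2. 3 ppages; refcounts: pp0:2 pp1:1 pp2:1
Op 3: write(P0, v0, 191). refcount(pp0)=2>1 -> COPY to pp3. 4 ppages; refcounts: pp0:1 pp1:1 pp2:1 pp3:1
Op 4: fork(P0) -> P2. 4 ppages; refcounts: pp0:1 pp1:1 pp2:2 pp3:2
Op 5: fork(P1) -> P3. 4 ppages; refcounts: pp0:2 pp1:2 pp2:2 pp3:2
Op 6: write(P1, v0, 114). refcount(pp0)=2>1 -> COPY to pp4. 5 ppages; refcounts: pp0:1 pp1:2 pp2:2 pp3:2 pp4:1
Op 7: write(P2, v0, 126). refcount(pp3)=2>1 -> COPY to pp5. 6 ppages; refcounts: pp0:1 pp1:2 pp2:2 pp3:1 pp4:1 pp5:1
Op 8: read(P1, v1) -> 32. No state change.

yes yes yes yes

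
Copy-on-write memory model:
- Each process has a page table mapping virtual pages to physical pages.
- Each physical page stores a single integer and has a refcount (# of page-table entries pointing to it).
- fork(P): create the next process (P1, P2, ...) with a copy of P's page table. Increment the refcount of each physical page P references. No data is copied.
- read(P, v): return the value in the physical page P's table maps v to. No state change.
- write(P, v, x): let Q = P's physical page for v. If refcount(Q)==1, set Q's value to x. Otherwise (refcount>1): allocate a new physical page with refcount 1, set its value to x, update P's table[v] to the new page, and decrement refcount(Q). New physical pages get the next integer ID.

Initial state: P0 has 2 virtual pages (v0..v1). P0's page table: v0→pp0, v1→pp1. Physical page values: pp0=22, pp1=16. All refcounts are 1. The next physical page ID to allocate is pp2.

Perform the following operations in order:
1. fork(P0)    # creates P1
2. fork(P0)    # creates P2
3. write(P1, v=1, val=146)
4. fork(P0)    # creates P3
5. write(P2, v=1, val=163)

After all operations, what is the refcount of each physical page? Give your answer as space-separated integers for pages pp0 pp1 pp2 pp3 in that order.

Op 1: fork(P0) -> P1. 2 ppages; refcounts: pp0:2 pp1:2
Op 2: fork(P0) -> P2. 2 ppages; refcounts: pp0:3 pp1:3
Op 3: write(P1, v1, 146). refcount(pp1)=3>1 -> COPY to pp2. 3 ppages; refcounts: pp0:3 pp1:2 pp2:1
Op 4: fork(P0) -> P3. 3 ppages; refcounts: pp0:4 pp1:3 pp2:1
Op 5: write(P2, v1, 163). refcount(pp1)=3>1 -> COPY to pp3. 4 ppages; refcounts: pp0:4 pp1:2 pp2:1 pp3:1

Answer: 4 2 1 1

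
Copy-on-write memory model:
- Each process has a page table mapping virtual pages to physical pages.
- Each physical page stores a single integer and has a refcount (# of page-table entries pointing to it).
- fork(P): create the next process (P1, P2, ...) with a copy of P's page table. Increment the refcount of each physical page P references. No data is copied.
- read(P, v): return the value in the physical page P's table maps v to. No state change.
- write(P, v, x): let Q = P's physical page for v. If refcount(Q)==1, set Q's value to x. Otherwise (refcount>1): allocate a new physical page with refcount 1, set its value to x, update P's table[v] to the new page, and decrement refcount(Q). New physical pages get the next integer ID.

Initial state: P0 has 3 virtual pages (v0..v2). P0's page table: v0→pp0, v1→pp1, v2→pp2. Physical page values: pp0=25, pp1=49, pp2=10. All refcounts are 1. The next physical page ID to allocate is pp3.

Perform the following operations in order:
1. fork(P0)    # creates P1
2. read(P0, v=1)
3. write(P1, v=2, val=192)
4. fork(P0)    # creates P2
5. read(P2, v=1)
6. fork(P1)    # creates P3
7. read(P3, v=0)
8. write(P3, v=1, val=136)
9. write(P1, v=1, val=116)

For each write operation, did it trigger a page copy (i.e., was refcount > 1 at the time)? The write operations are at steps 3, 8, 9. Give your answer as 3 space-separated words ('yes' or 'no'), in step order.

Op 1: fork(P0) -> P1. 3 ppages; refcounts: pp0:2 pp1:2 pp2:2
Op 2: read(P0, v1) -> 49. No state change.
Op 3: write(P1, v2, 192). refcount(pp2)=2>1 -> COPY to pp3. 4 ppages; refcounts: pp0:2 pp1:2 pp2:1 pp3:1
Op 4: fork(P0) -> P2. 4 ppages; refcounts: pp0:3 pp1:3 pp2:2 pp3:1
Op 5: read(P2, v1) -> 49. No state change.
Op 6: fork(P1) -> P3. 4 ppages; refcounts: pp0:4 pp1:4 pp2:2 pp3:2
Op 7: read(P3, v0) -> 25. No state change.
Op 8: write(P3, v1, 136). refcount(pp1)=4>1 -> COPY to pp4. 5 ppages; refcounts: pp0:4 pp1:3 pp2:2 pp3:2 pp4:1
Op 9: write(P1, v1, 116). refcount(pp1)=3>1 -> COPY to pp5. 6 ppages; refcounts: pp0:4 pp1:2 pp2:2 pp3:2 pp4:1 pp5:1

yes yes yes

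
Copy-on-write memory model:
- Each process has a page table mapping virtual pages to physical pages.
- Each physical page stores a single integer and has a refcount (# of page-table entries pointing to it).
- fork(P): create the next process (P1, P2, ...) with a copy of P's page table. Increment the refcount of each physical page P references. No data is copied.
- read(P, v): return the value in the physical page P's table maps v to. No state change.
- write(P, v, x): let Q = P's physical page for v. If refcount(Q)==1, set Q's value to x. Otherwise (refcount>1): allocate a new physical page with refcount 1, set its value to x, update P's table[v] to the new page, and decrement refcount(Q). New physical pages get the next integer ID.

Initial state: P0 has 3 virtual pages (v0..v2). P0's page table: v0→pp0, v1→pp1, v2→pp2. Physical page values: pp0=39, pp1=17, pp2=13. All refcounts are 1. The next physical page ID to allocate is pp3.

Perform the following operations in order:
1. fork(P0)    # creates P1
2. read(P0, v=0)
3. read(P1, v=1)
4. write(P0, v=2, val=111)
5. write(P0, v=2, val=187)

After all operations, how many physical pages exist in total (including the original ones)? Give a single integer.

Answer: 4

Derivation:
Op 1: fork(P0) -> P1. 3 ppages; refcounts: pp0:2 pp1:2 pp2:2
Op 2: read(P0, v0) -> 39. No state change.
Op 3: read(P1, v1) -> 17. No state change.
Op 4: write(P0, v2, 111). refcount(pp2)=2>1 -> COPY to pp3. 4 ppages; refcounts: pp0:2 pp1:2 pp2:1 pp3:1
Op 5: write(P0, v2, 187). refcount(pp3)=1 -> write in place. 4 ppages; refcounts: pp0:2 pp1:2 pp2:1 pp3:1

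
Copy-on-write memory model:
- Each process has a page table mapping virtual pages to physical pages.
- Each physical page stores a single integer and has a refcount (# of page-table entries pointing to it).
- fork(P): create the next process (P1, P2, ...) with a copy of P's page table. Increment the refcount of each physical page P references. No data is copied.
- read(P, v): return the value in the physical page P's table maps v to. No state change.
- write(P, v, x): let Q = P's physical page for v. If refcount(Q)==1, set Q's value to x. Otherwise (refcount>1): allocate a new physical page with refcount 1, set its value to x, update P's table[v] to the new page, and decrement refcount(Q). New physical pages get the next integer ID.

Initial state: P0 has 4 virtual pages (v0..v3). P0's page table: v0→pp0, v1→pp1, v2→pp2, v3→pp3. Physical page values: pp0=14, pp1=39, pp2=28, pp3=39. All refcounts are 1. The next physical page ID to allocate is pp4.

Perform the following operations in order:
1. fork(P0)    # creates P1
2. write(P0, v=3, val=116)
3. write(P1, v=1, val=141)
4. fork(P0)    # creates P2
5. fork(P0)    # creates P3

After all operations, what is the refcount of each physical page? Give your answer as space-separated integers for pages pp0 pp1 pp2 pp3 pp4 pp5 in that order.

Op 1: fork(P0) -> P1. 4 ppages; refcounts: pp0:2 pp1:2 pp2:2 pp3:2
Op 2: write(P0, v3, 116). refcount(pp3)=2>1 -> COPY to pp4. 5 ppages; refcounts: pp0:2 pp1:2 pp2:2 pp3:1 pp4:1
Op 3: write(P1, v1, 141). refcount(pp1)=2>1 -> COPY to pp5. 6 ppages; refcounts: pp0:2 pp1:1 pp2:2 pp3:1 pp4:1 pp5:1
Op 4: fork(P0) -> P2. 6 ppages; refcounts: pp0:3 pp1:2 pp2:3 pp3:1 pp4:2 pp5:1
Op 5: fork(P0) -> P3. 6 ppages; refcounts: pp0:4 pp1:3 pp2:4 pp3:1 pp4:3 pp5:1

Answer: 4 3 4 1 3 1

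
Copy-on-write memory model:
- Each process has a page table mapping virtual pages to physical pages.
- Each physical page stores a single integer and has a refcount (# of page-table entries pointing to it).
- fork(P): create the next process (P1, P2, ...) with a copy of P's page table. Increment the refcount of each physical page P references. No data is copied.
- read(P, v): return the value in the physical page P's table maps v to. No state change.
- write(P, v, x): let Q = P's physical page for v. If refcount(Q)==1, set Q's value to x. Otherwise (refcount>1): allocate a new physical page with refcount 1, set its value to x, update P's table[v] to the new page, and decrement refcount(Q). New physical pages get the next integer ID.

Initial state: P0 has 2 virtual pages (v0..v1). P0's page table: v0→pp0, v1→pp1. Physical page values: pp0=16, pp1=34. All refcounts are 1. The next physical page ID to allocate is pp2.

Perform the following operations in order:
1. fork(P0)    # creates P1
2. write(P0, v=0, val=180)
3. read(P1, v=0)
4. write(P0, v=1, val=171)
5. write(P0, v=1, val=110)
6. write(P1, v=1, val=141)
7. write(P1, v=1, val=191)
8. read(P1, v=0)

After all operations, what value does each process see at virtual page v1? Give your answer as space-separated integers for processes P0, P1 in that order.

Answer: 110 191

Derivation:
Op 1: fork(P0) -> P1. 2 ppages; refcounts: pp0:2 pp1:2
Op 2: write(P0, v0, 180). refcount(pp0)=2>1 -> COPY to pp2. 3 ppages; refcounts: pp0:1 pp1:2 pp2:1
Op 3: read(P1, v0) -> 16. No state change.
Op 4: write(P0, v1, 171). refcount(pp1)=2>1 -> COPY to pp3. 4 ppages; refcounts: pp0:1 pp1:1 pp2:1 pp3:1
Op 5: write(P0, v1, 110). refcount(pp3)=1 -> write in place. 4 ppages; refcounts: pp0:1 pp1:1 pp2:1 pp3:1
Op 6: write(P1, v1, 141). refcount(pp1)=1 -> write in place. 4 ppages; refcounts: pp0:1 pp1:1 pp2:1 pp3:1
Op 7: write(P1, v1, 191). refcount(pp1)=1 -> write in place. 4 ppages; refcounts: pp0:1 pp1:1 pp2:1 pp3:1
Op 8: read(P1, v0) -> 16. No state change.
P0: v1 -> pp3 = 110
P1: v1 -> pp1 = 191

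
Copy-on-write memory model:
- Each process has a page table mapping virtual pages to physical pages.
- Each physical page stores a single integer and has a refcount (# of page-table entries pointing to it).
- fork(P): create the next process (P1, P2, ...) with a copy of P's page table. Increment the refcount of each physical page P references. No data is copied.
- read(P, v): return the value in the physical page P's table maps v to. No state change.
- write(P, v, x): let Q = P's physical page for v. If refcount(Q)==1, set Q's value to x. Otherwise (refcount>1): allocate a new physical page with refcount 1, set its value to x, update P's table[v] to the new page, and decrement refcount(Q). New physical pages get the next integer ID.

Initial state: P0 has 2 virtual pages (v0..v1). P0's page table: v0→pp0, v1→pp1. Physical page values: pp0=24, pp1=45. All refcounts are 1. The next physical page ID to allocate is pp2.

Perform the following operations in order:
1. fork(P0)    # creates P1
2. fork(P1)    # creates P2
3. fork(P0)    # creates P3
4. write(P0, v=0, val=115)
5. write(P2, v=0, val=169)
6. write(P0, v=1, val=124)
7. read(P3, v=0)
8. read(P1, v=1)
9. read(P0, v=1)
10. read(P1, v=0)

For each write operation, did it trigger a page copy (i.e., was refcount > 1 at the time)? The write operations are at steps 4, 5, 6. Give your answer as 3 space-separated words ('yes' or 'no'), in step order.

Op 1: fork(P0) -> P1. 2 ppages; refcounts: pp0:2 pp1:2
Op 2: fork(P1) -> P2. 2 ppages; refcounts: pp0:3 pp1:3
Op 3: fork(P0) -> P3. 2 ppages; refcounts: pp0:4 pp1:4
Op 4: write(P0, v0, 115). refcount(pp0)=4>1 -> COPY to pp2. 3 ppages; refcounts: pp0:3 pp1:4 pp2:1
Op 5: write(P2, v0, 169). refcount(pp0)=3>1 -> COPY to pp3. 4 ppages; refcounts: pp0:2 pp1:4 pp2:1 pp3:1
Op 6: write(P0, v1, 124). refcount(pp1)=4>1 -> COPY to pp4. 5 ppages; refcounts: pp0:2 pp1:3 pp2:1 pp3:1 pp4:1
Op 7: read(P3, v0) -> 24. No state change.
Op 8: read(P1, v1) -> 45. No state change.
Op 9: read(P0, v1) -> 124. No state change.
Op 10: read(P1, v0) -> 24. No state change.

yes yes yes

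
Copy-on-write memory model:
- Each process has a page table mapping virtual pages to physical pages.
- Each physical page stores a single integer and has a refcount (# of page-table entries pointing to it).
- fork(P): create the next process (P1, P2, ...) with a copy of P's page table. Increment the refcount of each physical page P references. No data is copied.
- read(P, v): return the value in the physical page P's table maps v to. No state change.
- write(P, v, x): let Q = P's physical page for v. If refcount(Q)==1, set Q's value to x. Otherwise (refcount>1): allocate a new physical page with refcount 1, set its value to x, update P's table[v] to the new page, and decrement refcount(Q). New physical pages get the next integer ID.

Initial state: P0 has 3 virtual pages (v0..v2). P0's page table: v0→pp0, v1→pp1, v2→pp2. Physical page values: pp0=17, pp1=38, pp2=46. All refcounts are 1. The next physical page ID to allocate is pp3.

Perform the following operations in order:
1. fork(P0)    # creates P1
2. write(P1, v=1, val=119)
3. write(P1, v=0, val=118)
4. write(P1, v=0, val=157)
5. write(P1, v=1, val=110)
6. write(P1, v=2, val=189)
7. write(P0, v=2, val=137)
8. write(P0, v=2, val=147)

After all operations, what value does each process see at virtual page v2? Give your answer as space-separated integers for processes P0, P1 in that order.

Op 1: fork(P0) -> P1. 3 ppages; refcounts: pp0:2 pp1:2 pp2:2
Op 2: write(P1, v1, 119). refcount(pp1)=2>1 -> COPY to pp3. 4 ppages; refcounts: pp0:2 pp1:1 pp2:2 pp3:1
Op 3: write(P1, v0, 118). refcount(pp0)=2>1 -> COPY to pp4. 5 ppages; refcounts: pp0:1 pp1:1 pp2:2 pp3:1 pp4:1
Op 4: write(P1, v0, 157). refcount(pp4)=1 -> write in place. 5 ppages; refcounts: pp0:1 pp1:1 pp2:2 pp3:1 pp4:1
Op 5: write(P1, v1, 110). refcount(pp3)=1 -> write in place. 5 ppages; refcounts: pp0:1 pp1:1 pp2:2 pp3:1 pp4:1
Op 6: write(P1, v2, 189). refcount(pp2)=2>1 -> COPY to pp5. 6 ppages; refcounts: pp0:1 pp1:1 pp2:1 pp3:1 pp4:1 pp5:1
Op 7: write(P0, v2, 137). refcount(pp2)=1 -> write in place. 6 ppages; refcounts: pp0:1 pp1:1 pp2:1 pp3:1 pp4:1 pp5:1
Op 8: write(P0, v2, 147). refcount(pp2)=1 -> write in place. 6 ppages; refcounts: pp0:1 pp1:1 pp2:1 pp3:1 pp4:1 pp5:1
P0: v2 -> pp2 = 147
P1: v2 -> pp5 = 189

Answer: 147 189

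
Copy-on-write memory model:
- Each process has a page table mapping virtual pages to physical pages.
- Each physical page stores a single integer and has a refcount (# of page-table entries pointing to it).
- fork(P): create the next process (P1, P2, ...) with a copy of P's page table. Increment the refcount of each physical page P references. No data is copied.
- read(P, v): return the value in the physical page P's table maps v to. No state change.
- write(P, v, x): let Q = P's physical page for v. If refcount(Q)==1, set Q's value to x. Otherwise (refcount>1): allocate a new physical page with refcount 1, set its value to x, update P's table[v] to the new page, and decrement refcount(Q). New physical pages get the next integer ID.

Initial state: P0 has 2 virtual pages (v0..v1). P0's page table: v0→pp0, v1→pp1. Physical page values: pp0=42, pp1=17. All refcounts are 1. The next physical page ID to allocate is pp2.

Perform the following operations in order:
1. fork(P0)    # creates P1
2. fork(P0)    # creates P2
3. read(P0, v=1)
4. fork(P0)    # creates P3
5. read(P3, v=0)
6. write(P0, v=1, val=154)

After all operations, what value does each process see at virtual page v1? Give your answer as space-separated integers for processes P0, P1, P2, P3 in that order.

Op 1: fork(P0) -> P1. 2 ppages; refcounts: pp0:2 pp1:2
Op 2: fork(P0) -> P2. 2 ppages; refcounts: pp0:3 pp1:3
Op 3: read(P0, v1) -> 17. No state change.
Op 4: fork(P0) -> P3. 2 ppages; refcounts: pp0:4 pp1:4
Op 5: read(P3, v0) -> 42. No state change.
Op 6: write(P0, v1, 154). refcount(pp1)=4>1 -> COPY to pp2. 3 ppages; refcounts: pp0:4 pp1:3 pp2:1
P0: v1 -> pp2 = 154
P1: v1 -> pp1 = 17
P2: v1 -> pp1 = 17
P3: v1 -> pp1 = 17

Answer: 154 17 17 17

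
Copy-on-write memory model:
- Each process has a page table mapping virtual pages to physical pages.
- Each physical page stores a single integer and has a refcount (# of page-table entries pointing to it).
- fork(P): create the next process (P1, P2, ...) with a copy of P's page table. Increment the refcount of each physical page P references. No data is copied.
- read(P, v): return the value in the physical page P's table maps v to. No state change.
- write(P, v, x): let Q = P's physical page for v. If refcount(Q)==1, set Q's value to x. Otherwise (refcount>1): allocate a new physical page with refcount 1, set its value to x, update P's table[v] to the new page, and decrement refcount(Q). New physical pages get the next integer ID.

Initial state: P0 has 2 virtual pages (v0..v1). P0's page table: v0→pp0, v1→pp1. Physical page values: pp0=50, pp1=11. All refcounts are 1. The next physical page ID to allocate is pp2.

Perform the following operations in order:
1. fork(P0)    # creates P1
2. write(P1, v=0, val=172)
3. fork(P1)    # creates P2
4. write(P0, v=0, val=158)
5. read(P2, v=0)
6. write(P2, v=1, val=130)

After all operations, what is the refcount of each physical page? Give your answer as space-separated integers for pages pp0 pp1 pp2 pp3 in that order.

Answer: 1 2 2 1

Derivation:
Op 1: fork(P0) -> P1. 2 ppages; refcounts: pp0:2 pp1:2
Op 2: write(P1, v0, 172). refcount(pp0)=2>1 -> COPY to pp2. 3 ppages; refcounts: pp0:1 pp1:2 pp2:1
Op 3: fork(P1) -> P2. 3 ppages; refcounts: pp0:1 pp1:3 pp2:2
Op 4: write(P0, v0, 158). refcount(pp0)=1 -> write in place. 3 ppages; refcounts: pp0:1 pp1:3 pp2:2
Op 5: read(P2, v0) -> 172. No state change.
Op 6: write(P2, v1, 130). refcount(pp1)=3>1 -> COPY to pp3. 4 ppages; refcounts: pp0:1 pp1:2 pp2:2 pp3:1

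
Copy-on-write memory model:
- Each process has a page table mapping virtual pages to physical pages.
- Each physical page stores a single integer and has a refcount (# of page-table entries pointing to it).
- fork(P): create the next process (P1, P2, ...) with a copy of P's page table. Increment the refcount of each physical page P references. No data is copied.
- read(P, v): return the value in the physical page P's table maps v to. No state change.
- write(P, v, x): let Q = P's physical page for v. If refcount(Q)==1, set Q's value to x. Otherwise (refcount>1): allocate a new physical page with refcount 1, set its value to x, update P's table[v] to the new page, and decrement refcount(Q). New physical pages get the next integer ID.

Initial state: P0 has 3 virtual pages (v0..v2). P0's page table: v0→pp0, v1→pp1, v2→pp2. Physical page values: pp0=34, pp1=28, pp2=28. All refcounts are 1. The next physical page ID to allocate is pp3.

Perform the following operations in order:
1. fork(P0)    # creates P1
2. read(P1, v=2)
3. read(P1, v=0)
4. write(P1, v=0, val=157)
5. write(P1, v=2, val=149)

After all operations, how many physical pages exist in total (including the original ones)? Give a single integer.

Answer: 5

Derivation:
Op 1: fork(P0) -> P1. 3 ppages; refcounts: pp0:2 pp1:2 pp2:2
Op 2: read(P1, v2) -> 28. No state change.
Op 3: read(P1, v0) -> 34. No state change.
Op 4: write(P1, v0, 157). refcount(pp0)=2>1 -> COPY to pp3. 4 ppages; refcounts: pp0:1 pp1:2 pp2:2 pp3:1
Op 5: write(P1, v2, 149). refcount(pp2)=2>1 -> COPY to pp4. 5 ppages; refcounts: pp0:1 pp1:2 pp2:1 pp3:1 pp4:1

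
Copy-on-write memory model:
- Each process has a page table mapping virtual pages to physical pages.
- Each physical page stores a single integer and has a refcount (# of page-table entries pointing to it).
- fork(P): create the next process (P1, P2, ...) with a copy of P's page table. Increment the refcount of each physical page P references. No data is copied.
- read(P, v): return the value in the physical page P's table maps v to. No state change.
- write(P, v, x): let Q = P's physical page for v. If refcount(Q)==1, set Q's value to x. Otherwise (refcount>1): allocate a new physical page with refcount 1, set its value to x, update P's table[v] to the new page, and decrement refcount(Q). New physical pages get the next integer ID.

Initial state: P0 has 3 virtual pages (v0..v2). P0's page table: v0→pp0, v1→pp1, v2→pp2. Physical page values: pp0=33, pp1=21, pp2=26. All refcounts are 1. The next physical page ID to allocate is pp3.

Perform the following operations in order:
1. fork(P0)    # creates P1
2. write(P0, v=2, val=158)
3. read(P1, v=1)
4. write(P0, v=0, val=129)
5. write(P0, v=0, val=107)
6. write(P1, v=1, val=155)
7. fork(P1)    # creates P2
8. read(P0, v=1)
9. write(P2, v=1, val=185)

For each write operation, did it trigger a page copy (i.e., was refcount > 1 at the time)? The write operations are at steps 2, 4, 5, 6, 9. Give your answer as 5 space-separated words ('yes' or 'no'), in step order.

Op 1: fork(P0) -> P1. 3 ppages; refcounts: pp0:2 pp1:2 pp2:2
Op 2: write(P0, v2, 158). refcount(pp2)=2>1 -> COPY to pp3. 4 ppages; refcounts: pp0:2 pp1:2 pp2:1 pp3:1
Op 3: read(P1, v1) -> 21. No state change.
Op 4: write(P0, v0, 129). refcount(pp0)=2>1 -> COPY to pp4. 5 ppages; refcounts: pp0:1 pp1:2 pp2:1 pp3:1 pp4:1
Op 5: write(P0, v0, 107). refcount(pp4)=1 -> write in place. 5 ppages; refcounts: pp0:1 pp1:2 pp2:1 pp3:1 pp4:1
Op 6: write(P1, v1, 155). refcount(pp1)=2>1 -> COPY to pp5. 6 ppages; refcounts: pp0:1 pp1:1 pp2:1 pp3:1 pp4:1 pp5:1
Op 7: fork(P1) -> P2. 6 ppages; refcounts: pp0:2 pp1:1 pp2:2 pp3:1 pp4:1 pp5:2
Op 8: read(P0, v1) -> 21. No state change.
Op 9: write(P2, v1, 185). refcount(pp5)=2>1 -> COPY to pp6. 7 ppages; refcounts: pp0:2 pp1:1 pp2:2 pp3:1 pp4:1 pp5:1 pp6:1

yes yes no yes yes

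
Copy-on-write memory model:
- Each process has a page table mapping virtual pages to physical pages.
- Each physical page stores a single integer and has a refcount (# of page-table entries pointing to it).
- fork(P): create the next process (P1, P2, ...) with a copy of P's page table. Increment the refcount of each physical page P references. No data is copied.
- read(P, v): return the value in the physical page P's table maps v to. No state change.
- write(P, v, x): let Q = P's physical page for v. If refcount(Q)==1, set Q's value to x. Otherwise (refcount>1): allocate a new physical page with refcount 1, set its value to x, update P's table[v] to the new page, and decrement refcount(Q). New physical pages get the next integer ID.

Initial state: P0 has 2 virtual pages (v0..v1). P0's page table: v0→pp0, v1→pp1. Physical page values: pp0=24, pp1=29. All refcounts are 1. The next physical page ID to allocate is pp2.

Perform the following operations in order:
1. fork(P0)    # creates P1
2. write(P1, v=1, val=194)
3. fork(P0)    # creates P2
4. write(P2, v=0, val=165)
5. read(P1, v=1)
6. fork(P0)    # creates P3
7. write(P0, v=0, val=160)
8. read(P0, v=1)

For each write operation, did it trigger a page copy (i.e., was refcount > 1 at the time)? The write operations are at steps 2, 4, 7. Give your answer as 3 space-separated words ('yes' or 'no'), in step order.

Op 1: fork(P0) -> P1. 2 ppages; refcounts: pp0:2 pp1:2
Op 2: write(P1, v1, 194). refcount(pp1)=2>1 -> COPY to pp2. 3 ppages; refcounts: pp0:2 pp1:1 pp2:1
Op 3: fork(P0) -> P2. 3 ppages; refcounts: pp0:3 pp1:2 pp2:1
Op 4: write(P2, v0, 165). refcount(pp0)=3>1 -> COPY to pp3. 4 ppages; refcounts: pp0:2 pp1:2 pp2:1 pp3:1
Op 5: read(P1, v1) -> 194. No state change.
Op 6: fork(P0) -> P3. 4 ppages; refcounts: pp0:3 pp1:3 pp2:1 pp3:1
Op 7: write(P0, v0, 160). refcount(pp0)=3>1 -> COPY to pp4. 5 ppages; refcounts: pp0:2 pp1:3 pp2:1 pp3:1 pp4:1
Op 8: read(P0, v1) -> 29. No state change.

yes yes yes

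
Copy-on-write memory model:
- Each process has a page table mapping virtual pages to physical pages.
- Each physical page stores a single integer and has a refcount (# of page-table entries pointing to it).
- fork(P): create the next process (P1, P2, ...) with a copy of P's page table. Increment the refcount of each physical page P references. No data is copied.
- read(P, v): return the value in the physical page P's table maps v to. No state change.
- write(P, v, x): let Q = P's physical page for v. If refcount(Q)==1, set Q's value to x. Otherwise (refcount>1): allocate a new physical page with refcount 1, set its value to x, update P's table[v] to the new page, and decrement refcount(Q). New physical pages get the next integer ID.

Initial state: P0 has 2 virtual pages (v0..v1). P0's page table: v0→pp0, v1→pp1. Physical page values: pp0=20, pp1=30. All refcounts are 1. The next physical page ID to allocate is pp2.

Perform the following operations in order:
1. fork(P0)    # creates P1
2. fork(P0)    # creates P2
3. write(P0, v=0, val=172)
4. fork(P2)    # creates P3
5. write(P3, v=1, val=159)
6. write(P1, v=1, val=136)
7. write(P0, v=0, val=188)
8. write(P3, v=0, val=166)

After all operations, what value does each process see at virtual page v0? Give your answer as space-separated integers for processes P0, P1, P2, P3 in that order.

Op 1: fork(P0) -> P1. 2 ppages; refcounts: pp0:2 pp1:2
Op 2: fork(P0) -> P2. 2 ppages; refcounts: pp0:3 pp1:3
Op 3: write(P0, v0, 172). refcount(pp0)=3>1 -> COPY to pp2. 3 ppages; refcounts: pp0:2 pp1:3 pp2:1
Op 4: fork(P2) -> P3. 3 ppages; refcounts: pp0:3 pp1:4 pp2:1
Op 5: write(P3, v1, 159). refcount(pp1)=4>1 -> COPY to pp3. 4 ppages; refcounts: pp0:3 pp1:3 pp2:1 pp3:1
Op 6: write(P1, v1, 136). refcount(pp1)=3>1 -> COPY to pp4. 5 ppages; refcounts: pp0:3 pp1:2 pp2:1 pp3:1 pp4:1
Op 7: write(P0, v0, 188). refcount(pp2)=1 -> write in place. 5 ppages; refcounts: pp0:3 pp1:2 pp2:1 pp3:1 pp4:1
Op 8: write(P3, v0, 166). refcount(pp0)=3>1 -> COPY to pp5. 6 ppages; refcounts: pp0:2 pp1:2 pp2:1 pp3:1 pp4:1 pp5:1
P0: v0 -> pp2 = 188
P1: v0 -> pp0 = 20
P2: v0 -> pp0 = 20
P3: v0 -> pp5 = 166

Answer: 188 20 20 166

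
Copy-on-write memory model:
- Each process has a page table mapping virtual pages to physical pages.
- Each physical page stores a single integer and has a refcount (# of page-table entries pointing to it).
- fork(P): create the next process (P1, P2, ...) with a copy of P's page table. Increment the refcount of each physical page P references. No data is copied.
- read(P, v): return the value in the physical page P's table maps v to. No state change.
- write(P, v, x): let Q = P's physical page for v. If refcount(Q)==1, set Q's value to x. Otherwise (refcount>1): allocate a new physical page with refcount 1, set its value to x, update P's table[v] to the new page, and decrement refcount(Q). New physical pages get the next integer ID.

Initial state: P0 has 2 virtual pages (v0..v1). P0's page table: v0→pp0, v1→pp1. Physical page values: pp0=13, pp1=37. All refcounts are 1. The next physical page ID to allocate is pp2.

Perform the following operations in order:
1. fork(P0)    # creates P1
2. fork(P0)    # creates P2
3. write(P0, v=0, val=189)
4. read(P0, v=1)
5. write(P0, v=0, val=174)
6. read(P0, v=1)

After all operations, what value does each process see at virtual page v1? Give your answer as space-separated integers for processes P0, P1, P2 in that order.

Answer: 37 37 37

Derivation:
Op 1: fork(P0) -> P1. 2 ppages; refcounts: pp0:2 pp1:2
Op 2: fork(P0) -> P2. 2 ppages; refcounts: pp0:3 pp1:3
Op 3: write(P0, v0, 189). refcount(pp0)=3>1 -> COPY to pp2. 3 ppages; refcounts: pp0:2 pp1:3 pp2:1
Op 4: read(P0, v1) -> 37. No state change.
Op 5: write(P0, v0, 174). refcount(pp2)=1 -> write in place. 3 ppages; refcounts: pp0:2 pp1:3 pp2:1
Op 6: read(P0, v1) -> 37. No state change.
P0: v1 -> pp1 = 37
P1: v1 -> pp1 = 37
P2: v1 -> pp1 = 37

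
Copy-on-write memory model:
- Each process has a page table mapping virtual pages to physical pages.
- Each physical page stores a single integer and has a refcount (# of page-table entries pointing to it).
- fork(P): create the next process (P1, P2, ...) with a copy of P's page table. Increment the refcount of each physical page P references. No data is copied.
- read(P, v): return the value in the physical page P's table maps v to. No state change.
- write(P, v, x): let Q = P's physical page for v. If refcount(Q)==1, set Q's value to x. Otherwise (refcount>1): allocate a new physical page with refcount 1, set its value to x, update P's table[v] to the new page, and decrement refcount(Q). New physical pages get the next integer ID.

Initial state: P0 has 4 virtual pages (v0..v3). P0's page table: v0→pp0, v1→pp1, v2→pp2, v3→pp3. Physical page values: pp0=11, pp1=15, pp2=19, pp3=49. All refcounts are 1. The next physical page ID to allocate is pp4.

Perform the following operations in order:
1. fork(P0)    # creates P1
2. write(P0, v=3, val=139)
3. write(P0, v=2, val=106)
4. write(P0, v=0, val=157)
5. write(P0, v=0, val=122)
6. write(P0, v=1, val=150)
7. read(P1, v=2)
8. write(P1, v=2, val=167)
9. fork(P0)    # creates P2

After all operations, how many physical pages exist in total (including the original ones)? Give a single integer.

Op 1: fork(P0) -> P1. 4 ppages; refcounts: pp0:2 pp1:2 pp2:2 pp3:2
Op 2: write(P0, v3, 139). refcount(pp3)=2>1 -> COPY to pp4. 5 ppages; refcounts: pp0:2 pp1:2 pp2:2 pp3:1 pp4:1
Op 3: write(P0, v2, 106). refcount(pp2)=2>1 -> COPY to pp5. 6 ppages; refcounts: pp0:2 pp1:2 pp2:1 pp3:1 pp4:1 pp5:1
Op 4: write(P0, v0, 157). refcount(pp0)=2>1 -> COPY to pp6. 7 ppages; refcounts: pp0:1 pp1:2 pp2:1 pp3:1 pp4:1 pp5:1 pp6:1
Op 5: write(P0, v0, 122). refcount(pp6)=1 -> write in place. 7 ppages; refcounts: pp0:1 pp1:2 pp2:1 pp3:1 pp4:1 pp5:1 pp6:1
Op 6: write(P0, v1, 150). refcount(pp1)=2>1 -> COPY to pp7. 8 ppages; refcounts: pp0:1 pp1:1 pp2:1 pp3:1 pp4:1 pp5:1 pp6:1 pp7:1
Op 7: read(P1, v2) -> 19. No state change.
Op 8: write(P1, v2, 167). refcount(pp2)=1 -> write in place. 8 ppages; refcounts: pp0:1 pp1:1 pp2:1 pp3:1 pp4:1 pp5:1 pp6:1 pp7:1
Op 9: fork(P0) -> P2. 8 ppages; refcounts: pp0:1 pp1:1 pp2:1 pp3:1 pp4:2 pp5:2 pp6:2 pp7:2

Answer: 8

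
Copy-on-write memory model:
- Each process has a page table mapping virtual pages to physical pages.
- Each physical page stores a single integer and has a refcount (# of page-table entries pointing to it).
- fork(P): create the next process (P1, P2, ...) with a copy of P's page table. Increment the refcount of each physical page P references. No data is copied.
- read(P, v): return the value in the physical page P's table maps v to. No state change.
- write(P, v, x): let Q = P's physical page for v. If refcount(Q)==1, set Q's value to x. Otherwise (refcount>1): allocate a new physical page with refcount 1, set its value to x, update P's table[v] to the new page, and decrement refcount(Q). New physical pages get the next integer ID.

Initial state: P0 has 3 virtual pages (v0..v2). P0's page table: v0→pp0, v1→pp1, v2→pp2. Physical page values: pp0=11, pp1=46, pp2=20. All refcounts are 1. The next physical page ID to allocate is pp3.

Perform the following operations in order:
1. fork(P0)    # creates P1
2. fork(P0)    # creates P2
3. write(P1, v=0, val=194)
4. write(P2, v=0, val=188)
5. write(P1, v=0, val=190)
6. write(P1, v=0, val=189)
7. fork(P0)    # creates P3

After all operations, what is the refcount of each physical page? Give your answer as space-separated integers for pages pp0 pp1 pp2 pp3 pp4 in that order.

Answer: 2 4 4 1 1

Derivation:
Op 1: fork(P0) -> P1. 3 ppages; refcounts: pp0:2 pp1:2 pp2:2
Op 2: fork(P0) -> P2. 3 ppages; refcounts: pp0:3 pp1:3 pp2:3
Op 3: write(P1, v0, 194). refcount(pp0)=3>1 -> COPY to pp3. 4 ppages; refcounts: pp0:2 pp1:3 pp2:3 pp3:1
Op 4: write(P2, v0, 188). refcount(pp0)=2>1 -> COPY to pp4. 5 ppages; refcounts: pp0:1 pp1:3 pp2:3 pp3:1 pp4:1
Op 5: write(P1, v0, 190). refcount(pp3)=1 -> write in place. 5 ppages; refcounts: pp0:1 pp1:3 pp2:3 pp3:1 pp4:1
Op 6: write(P1, v0, 189). refcount(pp3)=1 -> write in place. 5 ppages; refcounts: pp0:1 pp1:3 pp2:3 pp3:1 pp4:1
Op 7: fork(P0) -> P3. 5 ppages; refcounts: pp0:2 pp1:4 pp2:4 pp3:1 pp4:1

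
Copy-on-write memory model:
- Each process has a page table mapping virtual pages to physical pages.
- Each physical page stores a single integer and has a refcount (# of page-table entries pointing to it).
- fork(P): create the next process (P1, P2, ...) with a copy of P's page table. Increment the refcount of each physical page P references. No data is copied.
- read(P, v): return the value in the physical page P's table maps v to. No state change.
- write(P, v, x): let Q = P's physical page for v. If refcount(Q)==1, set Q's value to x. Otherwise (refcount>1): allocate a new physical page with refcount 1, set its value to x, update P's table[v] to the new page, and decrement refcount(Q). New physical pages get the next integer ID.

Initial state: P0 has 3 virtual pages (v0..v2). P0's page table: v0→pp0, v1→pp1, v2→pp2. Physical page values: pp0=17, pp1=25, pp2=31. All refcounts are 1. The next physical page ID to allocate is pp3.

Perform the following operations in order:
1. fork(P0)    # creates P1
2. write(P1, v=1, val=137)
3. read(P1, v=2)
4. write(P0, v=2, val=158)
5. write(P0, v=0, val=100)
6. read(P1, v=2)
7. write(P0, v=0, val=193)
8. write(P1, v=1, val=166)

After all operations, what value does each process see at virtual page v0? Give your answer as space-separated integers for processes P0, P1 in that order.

Op 1: fork(P0) -> P1. 3 ppages; refcounts: pp0:2 pp1:2 pp2:2
Op 2: write(P1, v1, 137). refcount(pp1)=2>1 -> COPY to pp3. 4 ppages; refcounts: pp0:2 pp1:1 pp2:2 pp3:1
Op 3: read(P1, v2) -> 31. No state change.
Op 4: write(P0, v2, 158). refcount(pp2)=2>1 -> COPY to pp4. 5 ppages; refcounts: pp0:2 pp1:1 pp2:1 pp3:1 pp4:1
Op 5: write(P0, v0, 100). refcount(pp0)=2>1 -> COPY to pp5. 6 ppages; refcounts: pp0:1 pp1:1 pp2:1 pp3:1 pp4:1 pp5:1
Op 6: read(P1, v2) -> 31. No state change.
Op 7: write(P0, v0, 193). refcount(pp5)=1 -> write in place. 6 ppages; refcounts: pp0:1 pp1:1 pp2:1 pp3:1 pp4:1 pp5:1
Op 8: write(P1, v1, 166). refcount(pp3)=1 -> write in place. 6 ppages; refcounts: pp0:1 pp1:1 pp2:1 pp3:1 pp4:1 pp5:1
P0: v0 -> pp5 = 193
P1: v0 -> pp0 = 17

Answer: 193 17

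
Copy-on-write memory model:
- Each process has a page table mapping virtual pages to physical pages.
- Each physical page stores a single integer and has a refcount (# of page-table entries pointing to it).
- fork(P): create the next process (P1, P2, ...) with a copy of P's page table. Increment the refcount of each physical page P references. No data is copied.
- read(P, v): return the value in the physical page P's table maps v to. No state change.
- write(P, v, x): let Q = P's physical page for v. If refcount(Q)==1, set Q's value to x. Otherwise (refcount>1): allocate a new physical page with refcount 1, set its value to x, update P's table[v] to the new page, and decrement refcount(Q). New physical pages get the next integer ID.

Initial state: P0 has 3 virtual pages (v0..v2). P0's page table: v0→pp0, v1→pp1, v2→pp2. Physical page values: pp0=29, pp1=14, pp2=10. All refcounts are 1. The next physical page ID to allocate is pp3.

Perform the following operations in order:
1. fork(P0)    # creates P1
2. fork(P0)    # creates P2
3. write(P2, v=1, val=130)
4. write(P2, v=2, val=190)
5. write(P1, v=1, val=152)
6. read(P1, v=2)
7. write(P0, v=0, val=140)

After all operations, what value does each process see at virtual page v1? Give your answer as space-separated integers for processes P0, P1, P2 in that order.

Op 1: fork(P0) -> P1. 3 ppages; refcounts: pp0:2 pp1:2 pp2:2
Op 2: fork(P0) -> P2. 3 ppages; refcounts: pp0:3 pp1:3 pp2:3
Op 3: write(P2, v1, 130). refcount(pp1)=3>1 -> COPY to pp3. 4 ppages; refcounts: pp0:3 pp1:2 pp2:3 pp3:1
Op 4: write(P2, v2, 190). refcount(pp2)=3>1 -> COPY to pp4. 5 ppages; refcounts: pp0:3 pp1:2 pp2:2 pp3:1 pp4:1
Op 5: write(P1, v1, 152). refcount(pp1)=2>1 -> COPY to pp5. 6 ppages; refcounts: pp0:3 pp1:1 pp2:2 pp3:1 pp4:1 pp5:1
Op 6: read(P1, v2) -> 10. No state change.
Op 7: write(P0, v0, 140). refcount(pp0)=3>1 -> COPY to pp6. 7 ppages; refcounts: pp0:2 pp1:1 pp2:2 pp3:1 pp4:1 pp5:1 pp6:1
P0: v1 -> pp1 = 14
P1: v1 -> pp5 = 152
P2: v1 -> pp3 = 130

Answer: 14 152 130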